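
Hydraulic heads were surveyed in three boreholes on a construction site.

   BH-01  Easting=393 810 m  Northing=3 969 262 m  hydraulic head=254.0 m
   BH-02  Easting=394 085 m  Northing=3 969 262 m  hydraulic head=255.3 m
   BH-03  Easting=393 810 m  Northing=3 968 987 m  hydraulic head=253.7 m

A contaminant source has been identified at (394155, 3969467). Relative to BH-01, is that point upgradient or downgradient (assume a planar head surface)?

∂h/∂x = (255.3 − 254.0) / (394085 − 393810) = +0.004727
∂h/∂y = (253.7 − 254.0) / (3968987 − 3969262) = +0.001091
Head at (394155, 3969467) = 254.0 + (+0.004727)·(345) + (+0.001091)·(205) = 255.85 m.
That is higher than the 254.0 m at BH-01, so the point is upgradient.

upgradient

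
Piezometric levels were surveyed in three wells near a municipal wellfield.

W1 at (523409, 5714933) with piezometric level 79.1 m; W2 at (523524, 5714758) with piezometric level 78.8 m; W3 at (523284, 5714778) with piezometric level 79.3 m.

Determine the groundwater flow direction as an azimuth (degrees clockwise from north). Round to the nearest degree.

Differences from W1: to W2 (Δx, Δy, Δh) = (115, -175, -0.3); to W3 = (-125, -155, +0.2).
Determinant of the coordinate differences = 115·(-155) − (-125)·(-175) = -39700.
∂h/∂x = [(-0.3)·(-155) − (+0.2)·(-175)] / -39700 = -0.002053
∂h/∂y = [115·(+0.2) − (-125)·(-0.3)] / -39700 = +0.0003652
Flow direction (−∇h) has components (+0.002053 E, -0.0003652 N).
Azimuth = atan2(E, N) = atan2(+0.002053, -0.0003652) = 100.1° ≈ 100°.

100°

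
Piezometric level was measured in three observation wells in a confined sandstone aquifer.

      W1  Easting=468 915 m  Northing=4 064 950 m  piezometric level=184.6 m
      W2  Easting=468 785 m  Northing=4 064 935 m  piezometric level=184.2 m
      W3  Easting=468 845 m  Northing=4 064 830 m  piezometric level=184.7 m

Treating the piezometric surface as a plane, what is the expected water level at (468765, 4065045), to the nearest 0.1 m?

With h = a·x + b·y + c and W1 as origin, the differences give:
  (-130)·a + (-15)·b = -0.4
  (-70)·a + (-120)·b = +0.1
Eliminate b (×(-120) and ×(-15), subtract): 14550·a = 49.50 → a = ∂h/∂x = +0.003402
Back-substitute: b = ∂h/∂y = -0.002818.
h(468765, 4065045) = 184.6 + (+0.003402)·(-150) + (-0.002818)·(95) = 184.6 -0.510 -0.268 = 183.822 m.

183.8 m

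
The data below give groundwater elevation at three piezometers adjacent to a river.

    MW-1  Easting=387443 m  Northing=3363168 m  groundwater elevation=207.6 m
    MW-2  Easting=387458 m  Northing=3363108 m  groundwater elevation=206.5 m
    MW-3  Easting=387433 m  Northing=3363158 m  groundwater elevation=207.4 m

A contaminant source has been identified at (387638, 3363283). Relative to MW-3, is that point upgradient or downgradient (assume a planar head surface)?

Differences from MW-1: to MW-2 (Δx, Δy, Δh) = (15, -60, -1.1); to MW-3 = (-10, -10, -0.2).
Solve a·Δx + b·Δy = Δh: det = 15·(-10) − (-10)·(-60) = -750.
∂h/∂x = [(-1.1)·(-10) − (-0.2)·(-60)] / -750 = +0.001333
∂h/∂y = [15·(-0.2) − (-10)·(-1.1)] / -750 = +0.01867
Head at (387638, 3363283) = 207.6 + (+0.001333)·(195) + (+0.01867)·(115) = 210.01 m.
That is higher than the 207.4 m at MW-3, so the point is upgradient.

upgradient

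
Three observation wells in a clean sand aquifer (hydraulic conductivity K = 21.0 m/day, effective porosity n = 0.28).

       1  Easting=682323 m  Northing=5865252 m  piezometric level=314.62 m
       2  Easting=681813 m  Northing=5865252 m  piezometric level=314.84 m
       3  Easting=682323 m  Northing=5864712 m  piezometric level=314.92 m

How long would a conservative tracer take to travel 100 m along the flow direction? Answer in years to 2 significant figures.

∂h/∂x = (314.84 − 314.62) / (681813 − 682323) = -0.0004314
∂h/∂y = (314.92 − 314.62) / (5864712 − 5865252) = -0.0005556
|∇h| = √(-0.0004314² + -0.0005556²) = 0.0007034
Seepage velocity v = K·i/n = 21.0 × 0.0007034 / 0.28 = 0.05275 m/day.
t = 100 / 0.05275 = 1896 days = 5.19 years.

5.2 years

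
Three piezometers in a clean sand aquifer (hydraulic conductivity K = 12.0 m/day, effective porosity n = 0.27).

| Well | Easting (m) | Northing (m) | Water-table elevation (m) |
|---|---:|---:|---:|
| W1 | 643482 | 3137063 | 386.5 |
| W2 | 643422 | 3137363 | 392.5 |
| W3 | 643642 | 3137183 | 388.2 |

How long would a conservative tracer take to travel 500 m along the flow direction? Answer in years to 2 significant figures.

1.6 years

Differences from W1: to W2 (Δx, Δy, Δh) = (-60, 300, +6.0); to W3 = (160, 120, +1.7).
Solve a·Δx + b·Δy = Δh: det = (-60)·120 − 160·300 = -55200.
∂h/∂x = [(+6.0)·120 − (+1.7)·300] / -55200 = -0.003804
∂h/∂y = [(-60)·(+1.7) − 160·(+6.0)] / -55200 = +0.01924
|∇h| = √(-0.003804² + 0.01924²) = 0.01961
Seepage velocity v = K·i/n = 12.0 × 0.01961 / 0.27 = 0.8716 m/day.
t = 500 / 0.8716 = 573.7 days = 1.57 years.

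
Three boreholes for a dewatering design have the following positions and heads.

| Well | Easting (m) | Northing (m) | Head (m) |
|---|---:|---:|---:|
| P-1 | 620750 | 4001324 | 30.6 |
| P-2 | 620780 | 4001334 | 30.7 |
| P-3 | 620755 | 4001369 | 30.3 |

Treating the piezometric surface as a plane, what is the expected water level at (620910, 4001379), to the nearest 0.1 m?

31.1 m

Differences from P-1: to P-2 (Δx, Δy, Δh) = (30, 10, +0.1); to P-3 = (5, 45, -0.3).
Solve a·Δx + b·Δy = Δh: det = 30·45 − 5·10 = 1300.
∂h/∂x = [(+0.1)·45 − (-0.3)·10] / 1300 = +0.005769
∂h/∂y = [30·(-0.3) − 5·(+0.1)] / 1300 = -0.007308
h(620910, 4001379) = 30.6 + (+0.005769)·(160) + (-0.007308)·(55) = 30.6 +0.923 -0.402 = 31.121 m.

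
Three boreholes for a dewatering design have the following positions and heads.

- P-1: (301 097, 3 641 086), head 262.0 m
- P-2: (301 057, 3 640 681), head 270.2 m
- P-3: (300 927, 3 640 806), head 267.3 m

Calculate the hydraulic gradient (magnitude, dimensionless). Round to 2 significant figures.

Differences from P-1: to P-2 (Δx, Δy, Δh) = (-40, -405, +8.2); to P-3 = (-170, -280, +5.3).
Solve a·Δx + b·Δy = Δh: det = (-40)·(-280) − (-170)·(-405) = -57650.
∂h/∂x = [(+8.2)·(-280) − (+5.3)·(-405)] / -57650 = +0.002593
∂h/∂y = [(-40)·(+5.3) − (-170)·(+8.2)] / -57650 = -0.02050
|∇h| = √(0.002593² + -0.02050²) = 0.02066

0.021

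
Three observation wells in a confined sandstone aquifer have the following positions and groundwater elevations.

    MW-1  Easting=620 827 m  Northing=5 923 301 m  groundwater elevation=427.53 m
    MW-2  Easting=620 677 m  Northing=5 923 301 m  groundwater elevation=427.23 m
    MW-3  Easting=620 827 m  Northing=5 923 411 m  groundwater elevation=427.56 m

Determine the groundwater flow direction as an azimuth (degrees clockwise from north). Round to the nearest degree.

∂h/∂x = (427.23 − 427.53) / (620677 − 620827) = +0.002000
∂h/∂y = (427.56 − 427.53) / (5923411 − 5923301) = +0.0002727
Flow direction (−∇h) has components (-0.002000 E, -0.0002727 N).
Azimuth = atan2(E, N) = atan2(-0.002000, -0.0002727) = 262.2° ≈ 262°.

262°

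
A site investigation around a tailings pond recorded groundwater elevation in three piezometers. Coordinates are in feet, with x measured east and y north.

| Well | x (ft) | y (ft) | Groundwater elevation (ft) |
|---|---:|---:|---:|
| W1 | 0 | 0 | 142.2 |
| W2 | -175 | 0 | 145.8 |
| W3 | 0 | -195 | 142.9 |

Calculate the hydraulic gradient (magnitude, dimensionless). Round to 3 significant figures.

∂h/∂x = (145.8 − 142.2) / (-175 − 0) = -0.02057
∂h/∂y = (142.9 − 142.2) / (-195 − 0) = -0.003590
|∇h| = √(-0.02057² + -0.003590²) = 0.02088

0.0209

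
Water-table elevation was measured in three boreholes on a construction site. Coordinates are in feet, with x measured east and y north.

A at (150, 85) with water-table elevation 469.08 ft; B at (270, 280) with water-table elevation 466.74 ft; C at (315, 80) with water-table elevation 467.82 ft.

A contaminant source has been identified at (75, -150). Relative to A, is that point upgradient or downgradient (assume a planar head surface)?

With h = a·x + b·y + c and A as origin, the differences give:
  120·a + 195·b = -2.34
  165·a + (-5)·b = -1.26
Eliminate b (×(-5) and ×195, subtract): -32775·a = 257.400 → a = ∂h/∂x = -0.007854
Back-substitute: b = ∂h/∂y = -0.007167.
Head at (75, -150) = 469.08 + (-0.007854)·(-75) + (-0.007167)·(-235) = 471.35 ft.
That is higher than the 469.08 ft at A, so the point is upgradient.

upgradient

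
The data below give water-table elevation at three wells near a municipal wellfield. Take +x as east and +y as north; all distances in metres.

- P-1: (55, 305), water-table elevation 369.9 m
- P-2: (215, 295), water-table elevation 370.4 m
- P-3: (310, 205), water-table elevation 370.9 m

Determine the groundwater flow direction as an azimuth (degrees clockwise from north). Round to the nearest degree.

309°

Taking P-1 as reference: P-2−P-1 = (160, -10, +0.5); P-3−P-1 = (255, -100, +1.0).
Determinant of the coordinate differences = 160·(-100) − 255·(-10) = -13450.
∂h/∂x = [(+0.5)·(-100) − (+1.0)·(-10)] / -13450 = +0.002974
∂h/∂y = [160·(+1.0) − 255·(+0.5)] / -13450 = -0.002416
Flow direction (−∇h) has components (-0.002974 E, +0.002416 N).
Azimuth = atan2(E, N) = atan2(-0.002974, +0.002416) = 309.1° ≈ 309°.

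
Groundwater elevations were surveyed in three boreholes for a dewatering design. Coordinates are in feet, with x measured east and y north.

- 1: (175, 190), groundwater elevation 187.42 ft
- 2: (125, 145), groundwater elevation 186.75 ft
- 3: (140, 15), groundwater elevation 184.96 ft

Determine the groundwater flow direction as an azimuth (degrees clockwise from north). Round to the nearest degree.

184°

Taking 1 as reference: 2−1 = (-50, -45, -0.67); 3−1 = (-35, -175, -2.46).
Solve a·Δx + b·Δy = Δh: det = (-50)·(-175) − (-35)·(-45) = 7175.
∂h/∂x = [(-0.67)·(-175) − (-2.46)·(-45)] / 7175 = +0.0009129
∂h/∂y = [(-50)·(-2.46) − (-35)·(-0.67)] / 7175 = +0.01387
Flow direction (−∇h) has components (-0.0009129 E, -0.01387 N).
Azimuth = atan2(E, N) = atan2(-0.0009129, -0.01387) = 183.8° ≈ 184°.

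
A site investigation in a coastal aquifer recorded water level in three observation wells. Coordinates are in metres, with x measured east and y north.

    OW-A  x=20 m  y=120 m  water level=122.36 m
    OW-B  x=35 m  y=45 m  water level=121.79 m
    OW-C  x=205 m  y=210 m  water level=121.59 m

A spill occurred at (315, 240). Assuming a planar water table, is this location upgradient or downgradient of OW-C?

downgradient

With h = a·x + b·y + c and OW-A as origin, the differences give:
  15·a + (-75)·b = -0.57
  185·a + 90·b = -0.77
Eliminate b (×90 and ×(-75), subtract): 15225·a = -109.050 → a = ∂h/∂x = -0.007163
Back-substitute: b = ∂h/∂y = +0.006167.
Head at (315, 240) = 122.36 + (-0.007163)·(295) + (+0.006167)·(120) = 120.99 m.
That is lower than the 121.59 m at OW-C, so the point is downgradient.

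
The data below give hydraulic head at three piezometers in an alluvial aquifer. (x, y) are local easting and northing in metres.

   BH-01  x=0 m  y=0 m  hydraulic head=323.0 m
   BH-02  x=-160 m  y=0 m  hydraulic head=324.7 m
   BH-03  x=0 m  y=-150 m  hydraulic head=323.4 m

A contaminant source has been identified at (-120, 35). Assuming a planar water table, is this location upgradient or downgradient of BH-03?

upgradient

∂h/∂x = (324.7 − 323.0) / (-160 − 0) = -0.01062
∂h/∂y = (323.4 − 323.0) / (-150 − 0) = -0.002667
Head at (-120, 35) = 323.0 + (-0.01062)·(-120) + (-0.002667)·(35) = 324.18 m.
That is higher than the 323.4 m at BH-03, so the point is upgradient.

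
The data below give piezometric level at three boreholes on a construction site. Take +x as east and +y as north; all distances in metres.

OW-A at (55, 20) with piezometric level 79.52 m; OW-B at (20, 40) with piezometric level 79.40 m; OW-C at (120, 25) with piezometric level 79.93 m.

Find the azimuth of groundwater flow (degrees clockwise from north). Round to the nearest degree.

Three-point gradient (reference OW-A): Δ to OW-B = (-35, 20, -0.12), Δ to OW-C = (65, 5, +0.41).
∂h/∂x = +0.005966, ∂h/∂y = +0.004441 (det = -1475).
Flow direction (−∇h) has components (-0.005966 E, -0.004441 N).
Azimuth = atan2(E, N) = atan2(-0.005966, -0.004441) = 233.3° ≈ 233°.

233°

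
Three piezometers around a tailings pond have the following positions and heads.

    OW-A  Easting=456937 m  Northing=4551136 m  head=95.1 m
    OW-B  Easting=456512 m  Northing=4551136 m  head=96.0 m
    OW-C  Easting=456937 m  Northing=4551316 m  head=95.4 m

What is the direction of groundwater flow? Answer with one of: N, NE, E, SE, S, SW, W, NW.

∂h/∂x = (96.0 − 95.1) / (456512 − 456937) = -0.002118
∂h/∂y = (95.4 − 95.1) / (4551316 − 4551136) = +0.001667
Flow = −∇h = (+0.002118 east, -0.001667 north), which points southeast.

SE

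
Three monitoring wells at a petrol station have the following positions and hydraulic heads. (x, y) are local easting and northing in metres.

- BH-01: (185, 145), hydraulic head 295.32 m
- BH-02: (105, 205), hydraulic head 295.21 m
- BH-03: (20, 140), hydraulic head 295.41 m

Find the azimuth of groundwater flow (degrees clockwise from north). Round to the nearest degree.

011°

Differences from BH-01: to BH-02 (Δx, Δy, Δh) = (-80, 60, -0.11); to BH-03 = (-165, -5, +0.09).
Determinant of the coordinate differences = (-80)·(-5) − (-165)·60 = 10300.
∂h/∂x = [(-0.11)·(-5) − (+0.09)·60] / 10300 = -0.0004709
∂h/∂y = [(-80)·(+0.09) − (-165)·(-0.11)] / 10300 = -0.002461
Flow direction (−∇h) has components (+0.0004709 E, +0.002461 N).
Azimuth = atan2(E, N) = atan2(+0.0004709, +0.002461) = 10.8° ≈ 011°.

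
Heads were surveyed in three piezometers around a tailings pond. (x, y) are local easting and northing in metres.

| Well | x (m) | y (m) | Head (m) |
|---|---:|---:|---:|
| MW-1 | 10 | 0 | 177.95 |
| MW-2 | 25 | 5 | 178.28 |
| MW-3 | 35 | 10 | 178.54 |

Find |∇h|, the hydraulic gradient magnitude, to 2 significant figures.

Taking MW-1 as reference: MW-2−MW-1 = (15, 5, +0.33); MW-3−MW-1 = (25, 10, +0.59).
Solve a·Δx + b·Δy = Δh: det = 15·10 − 25·5 = 25.
∂h/∂x = [(+0.33)·10 − (+0.59)·5] / 25 = +0.01400
∂h/∂y = [15·(+0.59) − 25·(+0.33)] / 25 = +0.02400
|∇h| = √(0.01400² + 0.02400²) = 0.02778

0.028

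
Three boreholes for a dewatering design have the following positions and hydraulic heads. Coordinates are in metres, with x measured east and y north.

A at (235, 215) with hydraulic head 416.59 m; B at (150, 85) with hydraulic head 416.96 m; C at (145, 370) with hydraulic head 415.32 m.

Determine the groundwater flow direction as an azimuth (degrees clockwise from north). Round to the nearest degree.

Differences from A: to B (Δx, Δy, Δh) = (-85, -130, +0.37); to C = (-90, 155, -1.27).
Solve a·Δx + b·Δy = Δh: det = (-85)·155 − (-90)·(-130) = -24875.
∂h/∂x = [(+0.37)·155 − (-1.27)·(-130)] / -24875 = +0.004332
∂h/∂y = [(-85)·(-1.27) − (-90)·(+0.37)] / -24875 = -0.005678
Flow direction (−∇h) has components (-0.004332 E, +0.005678 N).
Azimuth = atan2(E, N) = atan2(-0.004332, +0.005678) = 322.7° ≈ 323°.

323°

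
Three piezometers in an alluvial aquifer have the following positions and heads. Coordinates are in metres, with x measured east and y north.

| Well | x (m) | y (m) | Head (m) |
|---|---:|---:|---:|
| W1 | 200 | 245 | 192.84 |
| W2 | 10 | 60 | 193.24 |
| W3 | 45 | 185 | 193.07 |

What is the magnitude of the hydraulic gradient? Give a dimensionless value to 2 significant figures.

0.0015

With h = a·x + b·y + c and W1 as origin, the differences give:
  (-190)·a + (-185)·b = +0.40
  (-155)·a + (-60)·b = +0.23
Eliminate b (×(-60) and ×(-185), subtract): -17275·a = 18.550 → a = ∂h/∂x = -0.001074
Back-substitute: b = ∂h/∂y = -0.001059.
|∇h| = √(-0.001074² + -0.001059²) = 0.001508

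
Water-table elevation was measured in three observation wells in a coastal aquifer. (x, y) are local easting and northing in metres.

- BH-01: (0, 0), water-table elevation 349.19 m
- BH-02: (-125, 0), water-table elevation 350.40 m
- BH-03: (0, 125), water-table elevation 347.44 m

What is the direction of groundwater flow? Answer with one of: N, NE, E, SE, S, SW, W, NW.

∂h/∂x = (350.40 − 349.19) / (-125 − 0) = -0.009680
∂h/∂y = (347.44 − 349.19) / (125 − 0) = -0.01400
Flow = −∇h = (+0.009680 east, +0.01400 north), which points northeast.

NE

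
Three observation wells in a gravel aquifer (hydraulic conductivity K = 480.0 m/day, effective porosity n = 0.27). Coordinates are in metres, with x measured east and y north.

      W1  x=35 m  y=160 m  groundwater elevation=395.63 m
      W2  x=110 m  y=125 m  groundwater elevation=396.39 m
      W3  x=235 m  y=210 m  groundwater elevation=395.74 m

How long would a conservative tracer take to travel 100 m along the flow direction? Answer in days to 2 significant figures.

With h = a·x + b·y + c and W1 as origin, the differences give:
  75·a + (-35)·b = +0.76
  200·a + 50·b = +0.11
Eliminate b (×50 and ×(-35), subtract): 10750·a = 41.850 → a = ∂h/∂x = +0.003893
Back-substitute: b = ∂h/∂y = -0.01337.
|∇h| = √(0.003893² + -0.01337²) = 0.01393
Seepage velocity v = K·i/n = 480.0 × 0.01393 / 0.27 = 24.76 m/day.
t = 100 / 24.76 = 4.039 days.

4.0 days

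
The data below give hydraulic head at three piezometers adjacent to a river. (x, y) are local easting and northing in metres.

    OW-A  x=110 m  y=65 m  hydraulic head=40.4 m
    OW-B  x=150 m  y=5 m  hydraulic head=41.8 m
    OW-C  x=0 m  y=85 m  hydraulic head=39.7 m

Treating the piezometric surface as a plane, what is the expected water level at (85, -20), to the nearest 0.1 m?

Taking OW-A as reference: OW-B−OW-A = (40, -60, +1.4); OW-C−OW-A = (-110, 20, -0.7).
Solve a·Δx + b·Δy = Δh: det = 40·20 − (-110)·(-60) = -5800.
∂h/∂x = [(+1.4)·20 − (-0.7)·(-60)] / -5800 = +0.002414
∂h/∂y = [40·(-0.7) − (-110)·(+1.4)] / -5800 = -0.02172
h(85, -20) = 40.4 + (+0.002414)·(-25) + (-0.02172)·(-85) = 40.4 -0.060 +1.847 = 42.186 m.

42.2 m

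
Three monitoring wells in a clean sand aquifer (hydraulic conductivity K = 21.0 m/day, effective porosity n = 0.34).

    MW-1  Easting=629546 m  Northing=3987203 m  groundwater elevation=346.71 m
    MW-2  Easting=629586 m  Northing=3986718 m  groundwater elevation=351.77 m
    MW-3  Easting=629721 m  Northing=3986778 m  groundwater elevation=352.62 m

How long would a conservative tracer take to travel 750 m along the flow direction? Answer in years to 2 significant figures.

2.3 years

With h = a·x + b·y + c and MW-1 as origin, the differences give:
  40·a + (-485)·b = +5.06
  175·a + (-425)·b = +5.91
Eliminate b (×(-425) and ×(-485), subtract): 67875·a = 715.850 → a = ∂h/∂x = +0.01055
Back-substitute: b = ∂h/∂y = -0.009563.
|∇h| = √(0.01055² + -0.009563²) = 0.01424
Seepage velocity v = K·i/n = 21.0 × 0.01424 / 0.34 = 0.8795 m/day.
t = 750 / 0.8795 = 852.8 days = 2.33 years.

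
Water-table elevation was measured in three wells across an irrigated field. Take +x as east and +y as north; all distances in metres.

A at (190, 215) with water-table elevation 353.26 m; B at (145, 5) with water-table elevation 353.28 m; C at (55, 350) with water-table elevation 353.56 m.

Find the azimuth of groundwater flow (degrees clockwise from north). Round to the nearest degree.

Taking A as reference: B−A = (-45, -210, +0.02); C−A = (-135, 135, +0.30).
Solve a·Δx + b·Δy = Δh: det = (-45)·135 − (-135)·(-210) = -34425.
∂h/∂x = [(+0.02)·135 − (+0.30)·(-210)] / -34425 = -0.001908
∂h/∂y = [(-45)·(+0.30) − (-135)·(+0.02)] / -34425 = +0.0003137
Flow direction (−∇h) has components (+0.001908 E, -0.0003137 N).
Azimuth = atan2(E, N) = atan2(+0.001908, -0.0003137) = 99.3° ≈ 099°.

099°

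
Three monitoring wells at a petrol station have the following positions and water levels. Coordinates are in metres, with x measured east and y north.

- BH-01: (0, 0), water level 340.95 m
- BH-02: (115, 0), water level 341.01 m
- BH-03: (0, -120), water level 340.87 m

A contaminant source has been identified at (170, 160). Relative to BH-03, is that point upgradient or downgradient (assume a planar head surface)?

upgradient

∂h/∂x = (341.01 − 340.95) / (115 − 0) = +0.0005217
∂h/∂y = (340.87 − 340.95) / (-120 − 0) = +0.0006667
Head at (170, 160) = 340.95 + (+0.0005217)·(170) + (+0.0006667)·(160) = 341.15 m.
That is higher than the 340.87 m at BH-03, so the point is upgradient.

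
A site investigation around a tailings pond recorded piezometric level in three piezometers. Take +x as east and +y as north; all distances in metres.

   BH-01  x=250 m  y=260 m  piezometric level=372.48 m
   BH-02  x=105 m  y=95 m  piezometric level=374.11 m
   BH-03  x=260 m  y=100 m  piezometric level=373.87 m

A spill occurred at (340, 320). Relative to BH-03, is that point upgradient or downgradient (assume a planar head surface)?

Differences from BH-01: to BH-02 (Δx, Δy, Δh) = (-145, -165, +1.63); to BH-03 = (10, -160, +1.39).
Solve a·Δx + b·Δy = Δh: det = (-145)·(-160) − 10·(-165) = 24850.
∂h/∂x = [(+1.63)·(-160) − (+1.39)·(-165)] / 24850 = -0.001266
∂h/∂y = [(-145)·(+1.39) − 10·(+1.63)] / 24850 = -0.008767
Head at (340, 320) = 372.48 + (-0.001266)·(90) + (-0.008767)·(60) = 371.84 m.
That is lower than the 373.87 m at BH-03, so the point is downgradient.

downgradient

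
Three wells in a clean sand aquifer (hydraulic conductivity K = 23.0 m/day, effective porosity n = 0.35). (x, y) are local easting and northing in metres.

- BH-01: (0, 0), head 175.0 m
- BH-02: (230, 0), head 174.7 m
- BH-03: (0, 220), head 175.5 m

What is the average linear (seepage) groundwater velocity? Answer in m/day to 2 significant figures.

∂h/∂x = (174.7 − 175.0) / (230 − 0) = -0.001304
∂h/∂y = (175.5 − 175.0) / (220 − 0) = +0.002273
|∇h| = √(-0.001304² + 0.002273²) = 0.00262
Seepage velocity v = K·i/n = 23.0 × 0.00262 / 0.35 = 0.1722 m/day.

0.17 m/day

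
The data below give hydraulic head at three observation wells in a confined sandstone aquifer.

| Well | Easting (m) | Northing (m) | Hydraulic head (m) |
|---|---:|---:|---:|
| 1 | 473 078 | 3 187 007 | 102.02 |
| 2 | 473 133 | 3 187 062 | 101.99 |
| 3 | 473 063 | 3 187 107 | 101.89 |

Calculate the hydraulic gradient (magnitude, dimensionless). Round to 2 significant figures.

With h = a·x + b·y + c and 1 as origin, the differences give:
  55·a + 55·b = -0.03
  (-15)·a + 100·b = -0.13
Eliminate b (×100 and ×55, subtract): 6325·a = 4.150 → a = ∂h/∂x = +0.0006561
Back-substitute: b = ∂h/∂y = -0.001202.
|∇h| = √(0.0006561² + -0.001202²) = 0.001369

0.0014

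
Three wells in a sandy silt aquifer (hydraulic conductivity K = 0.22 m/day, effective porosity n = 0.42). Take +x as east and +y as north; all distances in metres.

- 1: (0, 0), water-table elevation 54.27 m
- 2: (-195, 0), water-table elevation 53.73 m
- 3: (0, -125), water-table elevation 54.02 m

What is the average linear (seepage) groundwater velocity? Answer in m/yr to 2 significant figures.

0.65 m/yr

∂h/∂x = (53.73 − 54.27) / (-195 − 0) = +0.002769
∂h/∂y = (54.02 − 54.27) / (-125 − 0) = +0.002000
|∇h| = √(0.002769² + 0.002000²) = 0.003416
Seepage velocity v = K·i/n = 0.22 × 0.003416 / 0.42 = 0.001789 m/day = 0.6534 m/yr.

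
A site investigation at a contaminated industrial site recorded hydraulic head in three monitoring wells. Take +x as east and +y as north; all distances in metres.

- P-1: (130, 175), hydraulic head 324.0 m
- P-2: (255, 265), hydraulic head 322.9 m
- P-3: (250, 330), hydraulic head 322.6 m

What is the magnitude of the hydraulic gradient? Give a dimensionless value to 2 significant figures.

0.0072

With h = a·x + b·y + c and P-1 as origin, the differences give:
  125·a + 90·b = -1.1
  120·a + 155·b = -1.4
Eliminate b (×155 and ×90, subtract): 8575·a = -44.50 → a = ∂h/∂x = -0.005190
Back-substitute: b = ∂h/∂y = -0.005015.
|∇h| = √(-0.005190² + -0.005015²) = 0.007217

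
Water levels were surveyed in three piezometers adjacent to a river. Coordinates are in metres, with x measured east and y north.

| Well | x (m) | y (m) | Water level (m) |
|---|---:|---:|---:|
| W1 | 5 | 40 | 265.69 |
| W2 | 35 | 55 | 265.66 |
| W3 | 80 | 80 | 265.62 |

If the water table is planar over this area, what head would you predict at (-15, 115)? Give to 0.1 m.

Differences from W1: to W2 (Δx, Δy, Δh) = (30, 15, -0.03); to W3 = (75, 40, -0.07).
Solve a·Δx + b·Δy = Δh: det = 30·40 − 75·15 = 75.
∂h/∂x = [(-0.03)·40 − (-0.07)·15] / 75 = -0.002000
∂h/∂y = [30·(-0.07) − 75·(-0.03)] / 75 = +0.002000
h(-15, 115) = 265.69 + (-0.002000)·(-20) + (+0.002000)·(75) = 265.69 +0.040 +0.150 = 265.880 m.

265.9 m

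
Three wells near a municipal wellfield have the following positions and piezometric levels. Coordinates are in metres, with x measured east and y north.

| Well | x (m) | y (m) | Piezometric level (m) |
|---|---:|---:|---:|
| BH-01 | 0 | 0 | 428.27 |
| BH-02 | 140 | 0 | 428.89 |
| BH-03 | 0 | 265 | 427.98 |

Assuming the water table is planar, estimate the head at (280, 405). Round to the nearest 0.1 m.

429.1 m

∂h/∂x = (428.89 − 428.27) / (140 − 0) = +0.004429
∂h/∂y = (427.98 − 428.27) / (265 − 0) = -0.001094
h(280, 405) = 428.27 + (+0.004429)·(280) + (-0.001094)·(405) = 428.27 +1.240 -0.443 = 429.067 m.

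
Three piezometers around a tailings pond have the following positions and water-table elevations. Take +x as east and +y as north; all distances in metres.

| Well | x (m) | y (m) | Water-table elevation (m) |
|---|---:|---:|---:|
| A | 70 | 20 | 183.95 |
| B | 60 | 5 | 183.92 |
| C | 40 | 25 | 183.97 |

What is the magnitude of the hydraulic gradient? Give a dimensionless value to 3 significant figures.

Three-point gradient (reference A): Δ to B = (-10, -15, -0.03), Δ to C = (-30, 5, +0.02).
∂h/∂x = -0.0003000, ∂h/∂y = +0.002200 (det = -500).
|∇h| = √(-0.0003000² + 0.002200²) = 0.00222

0.00222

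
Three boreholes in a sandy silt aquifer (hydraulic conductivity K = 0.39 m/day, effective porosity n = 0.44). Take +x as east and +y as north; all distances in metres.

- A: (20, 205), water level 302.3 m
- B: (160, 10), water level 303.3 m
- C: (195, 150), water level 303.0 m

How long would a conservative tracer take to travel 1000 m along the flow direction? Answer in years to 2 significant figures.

730 years

With h = a·x + b·y + c and A as origin, the differences give:
  140·a + (-195)·b = +1.0
  175·a + (-55)·b = +0.7
Eliminate b (×(-55) and ×(-195), subtract): 26425·a = 81.50 → a = ∂h/∂x = +0.003084
Back-substitute: b = ∂h/∂y = -0.002914.
|∇h| = √(0.003084² + -0.002914²) = 0.004243
Seepage velocity v = K·i/n = 0.39 × 0.004243 / 0.44 = 0.003761 m/day.
t = 1000 / 0.003761 = 2.659e+05 days = 728 years.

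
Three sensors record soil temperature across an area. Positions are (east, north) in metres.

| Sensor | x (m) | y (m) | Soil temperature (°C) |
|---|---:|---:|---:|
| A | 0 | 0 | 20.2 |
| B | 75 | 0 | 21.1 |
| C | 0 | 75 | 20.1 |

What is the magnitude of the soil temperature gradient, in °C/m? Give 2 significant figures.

0.012 °C/m

∂T/∂x = (21.1 − 20.2) / (75 − 0) = +0.01200
∂T/∂y = (20.1 − 20.2) / (75 − 0) = -0.001333
|∇f| = √(0.01200² + -0.001333²) = 0.01207 °C/m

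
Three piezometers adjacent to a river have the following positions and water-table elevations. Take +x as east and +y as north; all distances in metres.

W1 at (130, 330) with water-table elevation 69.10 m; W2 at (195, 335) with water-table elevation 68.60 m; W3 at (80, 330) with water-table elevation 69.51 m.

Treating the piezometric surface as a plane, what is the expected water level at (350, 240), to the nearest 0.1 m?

Three-point gradient (reference W1): Δ to W2 = (65, 5, -0.50), Δ to W3 = (-50, 0, +0.41).
∂h/∂x = -0.008200, ∂h/∂y = +0.006600 (det = 250).
h(350, 240) = 69.10 + (-0.008200)·(220) + (+0.006600)·(-90) = 69.10 -1.804 -0.594 = 66.702 m.

66.7 m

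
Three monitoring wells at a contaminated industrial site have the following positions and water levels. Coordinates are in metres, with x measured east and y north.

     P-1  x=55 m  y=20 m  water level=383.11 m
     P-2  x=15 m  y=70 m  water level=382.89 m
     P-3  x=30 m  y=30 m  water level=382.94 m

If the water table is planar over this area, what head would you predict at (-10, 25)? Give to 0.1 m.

382.6 m

Differences from P-1: to P-2 (Δx, Δy, Δh) = (-40, 50, -0.22); to P-3 = (-25, 10, -0.17).
Solve a·Δx + b·Δy = Δh: det = (-40)·10 − (-25)·50 = 850.
∂h/∂x = [(-0.22)·10 − (-0.17)·50] / 850 = +0.007412
∂h/∂y = [(-40)·(-0.17) − (-25)·(-0.22)] / 850 = +0.001529
h(-10, 25) = 383.11 + (+0.007412)·(-65) + (+0.001529)·(5) = 383.11 -0.482 +0.008 = 382.636 m.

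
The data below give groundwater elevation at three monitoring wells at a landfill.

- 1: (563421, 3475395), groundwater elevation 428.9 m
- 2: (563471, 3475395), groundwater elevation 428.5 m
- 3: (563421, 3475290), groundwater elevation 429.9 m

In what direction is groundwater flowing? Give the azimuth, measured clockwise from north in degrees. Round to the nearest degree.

040°

∂h/∂x = (428.5 − 428.9) / (563471 − 563421) = -0.008000
∂h/∂y = (429.9 − 428.9) / (3475290 − 3475395) = -0.009524
Flow direction (−∇h) has components (+0.008000 E, +0.009524 N).
Azimuth = atan2(E, N) = atan2(+0.008000, +0.009524) = 40.0° ≈ 040°.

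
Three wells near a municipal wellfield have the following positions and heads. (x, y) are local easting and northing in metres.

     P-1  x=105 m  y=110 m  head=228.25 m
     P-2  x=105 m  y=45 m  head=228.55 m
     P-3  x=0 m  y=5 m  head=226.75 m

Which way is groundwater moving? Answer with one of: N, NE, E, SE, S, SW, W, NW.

W

Taking P-1 as reference: P-2−P-1 = (0, -65, +0.30); P-3−P-1 = (-105, -105, -1.50).
Determinant of the coordinate differences = 0·(-105) − (-105)·(-65) = -6825.
∂h/∂x = [(+0.30)·(-105) − (-1.50)·(-65)] / -6825 = +0.01890
∂h/∂y = [0·(-1.50) − (-105)·(+0.30)] / -6825 = -0.004615
Flow = −∇h = (-0.01890 east, +0.004615 north), which points west.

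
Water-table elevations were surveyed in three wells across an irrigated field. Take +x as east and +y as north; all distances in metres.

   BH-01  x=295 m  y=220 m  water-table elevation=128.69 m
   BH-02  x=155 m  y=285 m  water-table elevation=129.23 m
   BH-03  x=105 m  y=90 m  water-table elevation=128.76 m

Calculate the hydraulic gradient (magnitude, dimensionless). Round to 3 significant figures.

0.00390

Differences from BH-01: to BH-02 (Δx, Δy, Δh) = (-140, 65, +0.54); to BH-03 = (-190, -130, +0.07).
Determinant of the coordinate differences = (-140)·(-130) − (-190)·65 = 30550.
∂h/∂x = [(+0.54)·(-130) − (+0.07)·65] / 30550 = -0.002447
∂h/∂y = [(-140)·(+0.07) − (-190)·(+0.54)] / 30550 = +0.003038
|∇h| = √(-0.002447² + 0.003038²) = 0.003901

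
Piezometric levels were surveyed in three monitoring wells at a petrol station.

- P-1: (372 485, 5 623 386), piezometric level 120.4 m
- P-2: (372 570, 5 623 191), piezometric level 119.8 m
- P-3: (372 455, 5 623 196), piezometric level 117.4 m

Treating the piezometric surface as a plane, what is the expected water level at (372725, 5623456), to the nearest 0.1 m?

126.4 m

With h = a·x + b·y + c and P-1 as origin, the differences give:
  85·a + (-195)·b = -0.6
  (-30)·a + (-190)·b = -3.0
Eliminate b (×(-190) and ×(-195), subtract): -22000·a = -471.00 → a = ∂h/∂x = +0.02141
Back-substitute: b = ∂h/∂y = +0.01241.
h(372725, 5623456) = 120.4 + (+0.02141)·(240) + (+0.01241)·(70) = 120.4 +5.138 +0.869 = 126.407 m.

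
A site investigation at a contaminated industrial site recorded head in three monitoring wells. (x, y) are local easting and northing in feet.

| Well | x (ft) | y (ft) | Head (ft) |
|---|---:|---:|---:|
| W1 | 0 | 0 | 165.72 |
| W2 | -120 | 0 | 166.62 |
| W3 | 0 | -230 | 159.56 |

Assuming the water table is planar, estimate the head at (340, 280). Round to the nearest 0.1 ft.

170.7 ft

∂h/∂x = (166.62 − 165.72) / (-120 − 0) = -0.007500
∂h/∂y = (159.56 − 165.72) / (-230 − 0) = +0.02678
h(340, 280) = 165.72 + (-0.007500)·(340) + (+0.02678)·(280) = 165.72 -2.550 +7.499 = 170.669 ft.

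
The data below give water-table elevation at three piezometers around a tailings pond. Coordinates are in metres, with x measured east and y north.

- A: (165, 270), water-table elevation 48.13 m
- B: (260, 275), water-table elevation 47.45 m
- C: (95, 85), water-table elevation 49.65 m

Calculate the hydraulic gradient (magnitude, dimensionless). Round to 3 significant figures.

0.00887

Differences from A: to B (Δx, Δy, Δh) = (95, 5, -0.68); to C = (-70, -185, +1.52).
Determinant of the coordinate differences = 95·(-185) − (-70)·5 = -17225.
∂h/∂x = [(-0.68)·(-185) − (+1.52)·5] / -17225 = -0.006862
∂h/∂y = [95·(+1.52) − (-70)·(-0.68)] / -17225 = -0.005620
|∇h| = √(-0.006862² + -0.005620²) = 0.00887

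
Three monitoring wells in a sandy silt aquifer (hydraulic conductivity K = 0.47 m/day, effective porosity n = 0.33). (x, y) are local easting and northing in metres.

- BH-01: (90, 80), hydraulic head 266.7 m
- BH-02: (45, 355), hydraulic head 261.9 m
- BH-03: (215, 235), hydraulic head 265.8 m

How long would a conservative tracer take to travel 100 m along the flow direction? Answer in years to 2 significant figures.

9.8 years

With h = a·x + b·y + c and BH-01 as origin, the differences give:
  (-45)·a + 275·b = -4.8
  125·a + 155·b = -0.9
Eliminate b (×155 and ×275, subtract): -41350·a = -496.50 → a = ∂h/∂x = +0.01201
Back-substitute: b = ∂h/∂y = -0.01549.
|∇h| = √(0.01201² + -0.01549²) = 0.0196
Seepage velocity v = K·i/n = 0.47 × 0.0196 / 0.33 = 0.02792 m/day.
t = 100 / 0.02792 = 3582 days = 9.81 years.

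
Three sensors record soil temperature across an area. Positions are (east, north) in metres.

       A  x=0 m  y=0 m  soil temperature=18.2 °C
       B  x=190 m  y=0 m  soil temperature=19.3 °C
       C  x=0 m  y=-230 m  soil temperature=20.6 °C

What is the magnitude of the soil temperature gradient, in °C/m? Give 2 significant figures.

∂T/∂x = (19.3 − 18.2) / (190 − 0) = +0.005789
∂T/∂y = (20.6 − 18.2) / (-230 − 0) = -0.01043
|∇f| = √(0.005789² + -0.01043²) = 0.01193 °C/m

0.012 °C/m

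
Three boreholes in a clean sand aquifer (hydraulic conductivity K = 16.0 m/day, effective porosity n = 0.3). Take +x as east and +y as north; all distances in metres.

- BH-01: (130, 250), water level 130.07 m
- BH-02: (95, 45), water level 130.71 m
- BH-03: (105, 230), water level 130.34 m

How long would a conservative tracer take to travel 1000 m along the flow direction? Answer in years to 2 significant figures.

Three-point gradient (reference BH-01): Δ to BH-02 = (-35, -205, +0.64), Δ to BH-03 = (-25, -20, +0.27).
∂h/∂x = -0.009616, ∂h/∂y = -0.001480 (det = -4425).
|∇h| = √(-0.009616² + -0.001480²) = 0.009729
Seepage velocity v = K·i/n = 16.0 × 0.009729 / 0.3 = 0.5189 m/day.
t = 1000 / 0.5189 = 1927 days = 5.28 years.

5.3 years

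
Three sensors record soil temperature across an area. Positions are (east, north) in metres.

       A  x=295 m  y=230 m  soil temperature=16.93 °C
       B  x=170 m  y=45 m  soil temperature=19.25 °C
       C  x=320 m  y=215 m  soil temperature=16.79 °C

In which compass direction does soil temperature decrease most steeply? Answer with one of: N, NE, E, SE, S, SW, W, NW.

With T = a·x + b·y + c and A as origin, the differences give:
  (-125)·a + (-185)·b = +2.32
  25·a + (-15)·b = -0.14
Eliminate b (×(-15) and ×(-185), subtract): 6500·a = -60.700 → a = ∂T/∂x = -0.009338
Back-substitute: b = ∂T/∂y = -0.006231.
Steepest decrease is along −∇f = (+0.009338 E, +0.006231 N) → northeast.

NE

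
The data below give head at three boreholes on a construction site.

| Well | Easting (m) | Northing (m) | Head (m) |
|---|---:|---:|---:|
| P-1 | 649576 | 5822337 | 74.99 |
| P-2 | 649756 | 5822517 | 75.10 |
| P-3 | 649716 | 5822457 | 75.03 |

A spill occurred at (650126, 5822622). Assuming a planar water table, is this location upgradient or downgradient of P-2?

Differences from P-1: to P-2 (Δx, Δy, Δh) = (180, 180, +0.11); to P-3 = (140, 120, +0.04).
Solve a·Δx + b·Δy = Δh: det = 180·120 − 140·180 = -3600.
∂h/∂x = [(+0.11)·120 − (+0.04)·180] / -3600 = -0.001667
∂h/∂y = [180·(+0.04) − 140·(+0.11)] / -3600 = +0.002278
Head at (650126, 5822622) = 74.99 + (-0.001667)·(550) + (+0.002278)·(285) = 74.72 m.
That is lower than the 75.10 m at P-2, so the point is downgradient.

downgradient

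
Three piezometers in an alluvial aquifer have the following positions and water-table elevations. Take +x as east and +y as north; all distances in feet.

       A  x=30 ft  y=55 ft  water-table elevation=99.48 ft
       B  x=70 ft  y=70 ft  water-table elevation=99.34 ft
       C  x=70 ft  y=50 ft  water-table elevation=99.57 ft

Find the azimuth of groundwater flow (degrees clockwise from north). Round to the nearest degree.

Taking A as reference: B−A = (40, 15, -0.14); C−A = (40, -5, +0.09).
Determinant of the coordinate differences = 40·(-5) − 40·15 = -800.
∂h/∂x = [(-0.14)·(-5) − (+0.09)·15] / -800 = +0.0008125
∂h/∂y = [40·(+0.09) − 40·(-0.14)] / -800 = -0.01150
Flow direction (−∇h) has components (-0.0008125 E, +0.01150 N).
Azimuth = atan2(E, N) = atan2(-0.0008125, +0.01150) = 356.0° ≈ 356°.

356°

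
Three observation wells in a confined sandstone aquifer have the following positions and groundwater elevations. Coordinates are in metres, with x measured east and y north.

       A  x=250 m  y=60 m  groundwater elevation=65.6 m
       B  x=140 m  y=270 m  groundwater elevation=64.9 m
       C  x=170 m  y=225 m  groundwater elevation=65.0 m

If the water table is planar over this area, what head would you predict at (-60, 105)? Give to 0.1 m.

Differences from A: to B (Δx, Δy, Δh) = (-110, 210, -0.7); to C = (-80, 165, -0.6).
Determinant of the coordinate differences = (-110)·165 − (-80)·210 = -1350.
∂h/∂x = [(-0.7)·165 − (-0.6)·210] / -1350 = -0.007778
∂h/∂y = [(-110)·(-0.6) − (-80)·(-0.7)] / -1350 = -0.007407
h(-60, 105) = 65.6 + (-0.007778)·(-310) + (-0.007407)·(45) = 65.6 +2.411 -0.333 = 67.678 m.

67.7 m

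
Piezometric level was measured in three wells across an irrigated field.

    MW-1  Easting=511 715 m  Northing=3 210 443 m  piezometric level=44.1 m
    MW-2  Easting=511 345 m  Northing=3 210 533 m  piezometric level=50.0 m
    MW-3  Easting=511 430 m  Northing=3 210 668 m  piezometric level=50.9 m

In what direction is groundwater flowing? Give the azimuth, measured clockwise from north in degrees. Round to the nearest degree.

With h = a·x + b·y + c and MW-1 as origin, the differences give:
  (-370)·a + 90·b = +5.9
  (-285)·a + 225·b = +6.8
Eliminate b (×225 and ×90, subtract): -57600·a = 715.50 → a = ∂h/∂x = -0.01242
Back-substitute: b = ∂h/∂y = +0.01449.
Flow direction (−∇h) has components (+0.01242 E, -0.01449 N).
Azimuth = atan2(E, N) = atan2(+0.01242, -0.01449) = 139.4° ≈ 139°.

139°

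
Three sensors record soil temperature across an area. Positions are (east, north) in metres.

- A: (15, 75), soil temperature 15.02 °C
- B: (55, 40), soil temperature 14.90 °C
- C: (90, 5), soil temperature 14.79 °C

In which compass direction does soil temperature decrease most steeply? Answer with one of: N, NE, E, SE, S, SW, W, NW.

With T = a·x + b·y + c and A as origin, the differences give:
  40·a + (-35)·b = -0.12
  75·a + (-70)·b = -0.23
Eliminate b (×(-70) and ×(-35), subtract): -175·a = 0.350 → a = ∂T/∂x = -0.002000
Back-substitute: b = ∂T/∂y = +0.001143.
Steepest decrease is along −∇f = (+0.002000 E, -0.001143 N) → southeast.

SE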